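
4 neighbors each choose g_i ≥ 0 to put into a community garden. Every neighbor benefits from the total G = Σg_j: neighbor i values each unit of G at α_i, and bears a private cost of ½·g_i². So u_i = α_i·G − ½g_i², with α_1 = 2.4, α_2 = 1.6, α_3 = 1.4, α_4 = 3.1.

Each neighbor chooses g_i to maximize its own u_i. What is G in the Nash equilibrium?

8.5

Neighbor i's FOC: ∂u_i/∂g_i = α_i − g_i = 0, so g_i* = α_i.
NE contributions = (2.4, 1.6, 1.4, 3.1); G = 8.5.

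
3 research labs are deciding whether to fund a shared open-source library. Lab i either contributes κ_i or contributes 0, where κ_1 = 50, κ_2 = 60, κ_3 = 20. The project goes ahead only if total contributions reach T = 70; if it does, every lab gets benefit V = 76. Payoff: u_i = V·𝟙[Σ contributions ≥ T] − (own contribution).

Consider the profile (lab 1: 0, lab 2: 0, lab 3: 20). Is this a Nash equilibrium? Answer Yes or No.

No

Total = 20 < 70: not provided.
Lab 1 (pledges 0, payoff 0): pledging 50 → total 70, payoff 26. Profitable deviation.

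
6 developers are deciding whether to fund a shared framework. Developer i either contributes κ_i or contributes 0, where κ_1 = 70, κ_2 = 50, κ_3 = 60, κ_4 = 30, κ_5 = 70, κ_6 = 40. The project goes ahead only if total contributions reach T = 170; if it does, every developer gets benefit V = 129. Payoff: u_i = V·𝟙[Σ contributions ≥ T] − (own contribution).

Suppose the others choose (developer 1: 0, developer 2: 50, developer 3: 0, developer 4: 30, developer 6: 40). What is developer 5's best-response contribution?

Others' total = 120. Contributing 70 brings total to 190 ≥ 170: gain V − κ_5 = 59.
Best response: 70.

70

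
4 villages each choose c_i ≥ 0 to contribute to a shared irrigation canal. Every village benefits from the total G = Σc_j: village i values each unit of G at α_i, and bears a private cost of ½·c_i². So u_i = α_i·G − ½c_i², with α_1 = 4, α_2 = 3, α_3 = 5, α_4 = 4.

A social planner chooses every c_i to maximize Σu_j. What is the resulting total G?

64

Planner FOC: ∂(Σu_j)/∂c_i = (Σα_j) − c_i = 0, so c_i^SO = Σα_j = 16 for every i; G^SO = 64.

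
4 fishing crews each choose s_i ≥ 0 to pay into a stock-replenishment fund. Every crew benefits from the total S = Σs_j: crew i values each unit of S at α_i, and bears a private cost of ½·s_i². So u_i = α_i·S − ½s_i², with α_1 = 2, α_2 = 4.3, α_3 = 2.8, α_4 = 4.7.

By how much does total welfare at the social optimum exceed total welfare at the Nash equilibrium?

Crew i's FOC: ∂u_i/∂s_i = α_i − s_i = 0, so s_i* = α_i.
NE contributions = (2, 4.3, 2.8, 4.7); S = 13.8.
W^NE = (Σα)·S − ½Σα_i² = 13.8² − ½·52.42 = 164.23.
Planner sets s_i = Σα_j = 13.8 for every i, so S^SO = 4·13.8 = 55.2.
W^SO = (Σα)·S^SO − ½·4·(Σα)² = (4/2)·13.8² = 380.88.
Deadweight loss = W^SO − W^NE = 216.65.

216.65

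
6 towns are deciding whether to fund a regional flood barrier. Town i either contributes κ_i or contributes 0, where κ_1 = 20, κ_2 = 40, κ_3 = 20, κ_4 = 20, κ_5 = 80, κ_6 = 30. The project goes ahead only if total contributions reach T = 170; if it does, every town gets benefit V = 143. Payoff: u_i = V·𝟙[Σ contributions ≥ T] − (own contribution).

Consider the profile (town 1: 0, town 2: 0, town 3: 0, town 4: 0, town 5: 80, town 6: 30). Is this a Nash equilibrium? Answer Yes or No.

Total = 110 < 170: not provided.
Town 1 (pledges 0, payoff 0): pledging 20 → total 130, payoff -20. No gain.
Town 2 (pledges 0, payoff 0): pledging 40 → total 150, payoff -40. No gain.
Town 3 (pledges 0, payoff 0): pledging 20 → total 130, payoff -20. No gain.
Town 4 (pledges 0, payoff 0): pledging 20 → total 130, payoff -20. No gain.
Town 5 (pledges 80, payoff -80): dropping to 0 → total 30, payoff 0. Profitable deviation.

No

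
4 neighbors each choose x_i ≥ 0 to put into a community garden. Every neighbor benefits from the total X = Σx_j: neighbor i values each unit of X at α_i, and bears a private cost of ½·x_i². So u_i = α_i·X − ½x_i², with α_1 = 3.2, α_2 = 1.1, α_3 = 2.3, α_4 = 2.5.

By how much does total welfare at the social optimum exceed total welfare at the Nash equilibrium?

94.305

Neighbor i's FOC: ∂u_i/∂x_i = α_i − x_i = 0, so x_i* = α_i.
NE contributions = (3.2, 1.1, 2.3, 2.5); X = 9.1.
W^NE = (Σα)·X − ½Σα_i² = 9.1² − ½·22.99 = 71.315.
Planner sets x_i = Σα_j = 9.1 for every i, so X^SO = 4·9.1 = 36.4.
W^SO = (Σα)·X^SO − ½·4·(Σα)² = (4/2)·9.1² = 165.62.
Deadweight loss = W^SO − W^NE = 94.305.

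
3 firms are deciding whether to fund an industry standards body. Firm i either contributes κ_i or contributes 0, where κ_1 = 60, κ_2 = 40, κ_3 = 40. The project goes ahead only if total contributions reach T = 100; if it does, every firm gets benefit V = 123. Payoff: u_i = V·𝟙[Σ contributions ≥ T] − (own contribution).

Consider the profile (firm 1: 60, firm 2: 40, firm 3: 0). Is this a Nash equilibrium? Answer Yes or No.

Total = 100 ≥ 100: provided.
Firm 1 (pledges 60, payoff 63): dropping to 0 → total 40, payoff 0. No gain.
Firm 2 (pledges 40, payoff 83): dropping to 0 → total 60, payoff 0. No gain.
Firm 3 (pledges 0, payoff 123): pledging 40 → total 140, payoff 83. No gain.

Yes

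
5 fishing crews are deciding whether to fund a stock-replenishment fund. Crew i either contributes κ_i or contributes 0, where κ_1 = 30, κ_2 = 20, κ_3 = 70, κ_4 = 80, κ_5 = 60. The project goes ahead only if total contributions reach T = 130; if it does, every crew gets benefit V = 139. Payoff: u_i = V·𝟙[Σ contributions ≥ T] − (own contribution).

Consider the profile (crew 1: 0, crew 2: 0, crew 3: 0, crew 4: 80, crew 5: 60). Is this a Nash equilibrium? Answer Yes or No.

Yes

Total = 140 ≥ 130: provided.
Crew 1 (pledges 0, payoff 139): pledging 30 → total 170, payoff 109. No gain.
Crew 2 (pledges 0, payoff 139): pledging 20 → total 160, payoff 119. No gain.
Crew 3 (pledges 0, payoff 139): pledging 70 → total 210, payoff 69. No gain.
Crew 4 (pledges 80, payoff 59): dropping to 0 → total 60, payoff 0. No gain.
Crew 5 (pledges 60, payoff 79): dropping to 0 → total 80, payoff 0. No gain.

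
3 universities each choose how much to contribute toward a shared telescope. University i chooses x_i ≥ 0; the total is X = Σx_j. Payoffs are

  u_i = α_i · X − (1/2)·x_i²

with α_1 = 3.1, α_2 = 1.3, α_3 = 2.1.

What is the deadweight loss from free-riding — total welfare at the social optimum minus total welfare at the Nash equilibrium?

University i's FOC: ∂u_i/∂x_i = α_i − x_i = 0, so x_i* = α_i.
NE contributions = (3.1, 1.3, 2.1); X = 6.5.
W^NE = (Σα)·X − ½Σα_i² = 6.5² − ½·15.71 = 34.395.
Planner sets x_i = Σα_j = 6.5 for every i, so X^SO = 3·6.5 = 19.5.
W^SO = (Σα)·X^SO − ½·3·(Σα)² = (3/2)·6.5² = 63.375.
Deadweight loss = W^SO − W^NE = 28.98.

28.98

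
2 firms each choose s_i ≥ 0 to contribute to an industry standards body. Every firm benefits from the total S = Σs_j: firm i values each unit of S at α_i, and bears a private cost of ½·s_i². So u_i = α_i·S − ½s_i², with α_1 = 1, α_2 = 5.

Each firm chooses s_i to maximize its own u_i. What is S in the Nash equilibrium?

6

Firm i's FOC: ∂u_i/∂s_i = α_i − s_i = 0, so s_i* = α_i.
NE contributions = (1, 5); S = 6.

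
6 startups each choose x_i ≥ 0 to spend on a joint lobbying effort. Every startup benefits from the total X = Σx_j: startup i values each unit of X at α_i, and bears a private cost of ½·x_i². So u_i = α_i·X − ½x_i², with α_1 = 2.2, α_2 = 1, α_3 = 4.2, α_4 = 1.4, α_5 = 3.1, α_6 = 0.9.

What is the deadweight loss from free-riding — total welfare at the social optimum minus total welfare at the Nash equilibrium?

Startup i's FOC: ∂u_i/∂x_i = α_i − x_i = 0, so x_i* = α_i.
NE contributions = (2.2, 1, 4.2, 1.4, 3.1, 0.9); X = 12.8.
W^NE = (Σα)·X − ½Σα_i² = 12.8² − ½·35.86 = 145.91.
Planner sets x_i = Σα_j = 12.8 for every i, so X^SO = 6·12.8 = 76.8.
W^SO = (Σα)·X^SO − ½·6·(Σα)² = (6/2)·12.8² = 491.52.
Deadweight loss = W^SO − W^NE = 345.61.

345.61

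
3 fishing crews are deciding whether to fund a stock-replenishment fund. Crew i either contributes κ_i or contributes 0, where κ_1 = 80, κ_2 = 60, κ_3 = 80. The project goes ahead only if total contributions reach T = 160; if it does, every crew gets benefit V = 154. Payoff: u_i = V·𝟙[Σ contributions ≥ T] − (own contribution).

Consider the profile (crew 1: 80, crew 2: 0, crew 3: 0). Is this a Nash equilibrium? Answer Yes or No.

No

Total = 80 < 160: not provided.
Crew 1 (pledges 80, payoff -80): dropping to 0 → total 0, payoff 0. Profitable deviation.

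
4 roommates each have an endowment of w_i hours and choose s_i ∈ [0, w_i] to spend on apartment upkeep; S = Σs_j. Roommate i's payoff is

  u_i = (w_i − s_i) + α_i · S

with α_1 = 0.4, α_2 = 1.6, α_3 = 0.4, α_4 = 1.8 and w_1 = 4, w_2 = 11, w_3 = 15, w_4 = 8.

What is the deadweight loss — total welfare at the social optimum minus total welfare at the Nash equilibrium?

∂u_i/∂s_i = α_i − 1, so roommate i contributes w_i if α_i > 1, else 0.
α_i > 1 for i ∈ {2, 4}; NE contributions (0, 11, 0, 8), S = 19.
W^NE = Σw_i − S^NE + (Σα_i)·S^NE = 38 + 3.2·19 = 98.8.
Planner: ∂(Σu_j)/∂s_i = Σα_j − 1 = 3.2 > 0, so everyone contributes w_i; S^SO = 38, W^SO = 38 + 3.2·38 = 159.6.
Deadweight loss = 60.8.

60.8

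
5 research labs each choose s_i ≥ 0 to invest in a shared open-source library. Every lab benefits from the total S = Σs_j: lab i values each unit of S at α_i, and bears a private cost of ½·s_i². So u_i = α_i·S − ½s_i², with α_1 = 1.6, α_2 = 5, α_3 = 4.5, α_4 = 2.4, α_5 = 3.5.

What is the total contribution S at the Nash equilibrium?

Lab i's FOC: ∂u_i/∂s_i = α_i − s_i = 0, so s_i* = α_i.
NE contributions = (1.6, 5, 4.5, 2.4, 3.5); S = 17.

17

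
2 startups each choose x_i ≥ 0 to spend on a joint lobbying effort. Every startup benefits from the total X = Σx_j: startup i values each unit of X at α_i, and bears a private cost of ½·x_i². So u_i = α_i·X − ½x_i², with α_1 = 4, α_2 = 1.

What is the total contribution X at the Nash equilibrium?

5

Startup i's FOC: ∂u_i/∂x_i = α_i − x_i = 0, so x_i* = α_i.
NE contributions = (4, 1); X = 5.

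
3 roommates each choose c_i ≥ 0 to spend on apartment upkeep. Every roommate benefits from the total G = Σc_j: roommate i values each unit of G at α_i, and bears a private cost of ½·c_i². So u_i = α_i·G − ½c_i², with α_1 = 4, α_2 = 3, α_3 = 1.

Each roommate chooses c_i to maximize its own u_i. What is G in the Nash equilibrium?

8

Roommate i's FOC: ∂u_i/∂c_i = α_i − c_i = 0, so c_i* = α_i.
NE contributions = (4, 3, 1); G = 8.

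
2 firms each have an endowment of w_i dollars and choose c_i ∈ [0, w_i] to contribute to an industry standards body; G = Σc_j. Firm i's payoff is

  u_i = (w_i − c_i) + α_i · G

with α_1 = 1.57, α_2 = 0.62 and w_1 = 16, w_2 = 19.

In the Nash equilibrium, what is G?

∂u_i/∂c_i = α_i − 1, so firm i contributes w_i if α_i > 1, else 0.
α_i > 1 for i ∈ {1}; NE contributions (16, 0), G = 16.

16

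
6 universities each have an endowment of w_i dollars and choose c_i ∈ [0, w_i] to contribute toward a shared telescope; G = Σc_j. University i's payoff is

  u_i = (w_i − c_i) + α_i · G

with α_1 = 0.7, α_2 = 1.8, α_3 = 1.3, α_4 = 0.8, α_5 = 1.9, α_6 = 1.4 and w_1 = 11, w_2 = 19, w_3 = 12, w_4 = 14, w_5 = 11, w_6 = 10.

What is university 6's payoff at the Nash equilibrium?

72.8

∂u_i/∂c_i = α_i − 1, so university i contributes w_i if α_i > 1, else 0.
α_i > 1 for i ∈ {2, 3, 5, 6}; NE contributions (0, 19, 12, 0, 11, 10), G = 52.
u_6 = (10 − 10) + 1.4·52 = 72.8.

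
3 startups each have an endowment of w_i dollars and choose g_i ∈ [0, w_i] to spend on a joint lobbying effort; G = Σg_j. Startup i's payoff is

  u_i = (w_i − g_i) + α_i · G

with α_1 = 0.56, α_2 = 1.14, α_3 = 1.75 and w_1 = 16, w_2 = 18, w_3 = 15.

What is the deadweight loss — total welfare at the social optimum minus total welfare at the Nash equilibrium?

∂u_i/∂g_i = α_i − 1, so startup i contributes w_i if α_i > 1, else 0.
α_i > 1 for i ∈ {2, 3}; NE contributions (0, 18, 15), G = 33.
W^NE = Σw_i − G^NE + (Σα_i)·G^NE = 49 + 2.45·33 = 129.85.
Planner: ∂(Σu_j)/∂g_i = Σα_j − 1 = 2.45 > 0, so everyone contributes w_i; G^SO = 49, W^SO = 49 + 2.45·49 = 169.05.
Deadweight loss = 39.2.

39.2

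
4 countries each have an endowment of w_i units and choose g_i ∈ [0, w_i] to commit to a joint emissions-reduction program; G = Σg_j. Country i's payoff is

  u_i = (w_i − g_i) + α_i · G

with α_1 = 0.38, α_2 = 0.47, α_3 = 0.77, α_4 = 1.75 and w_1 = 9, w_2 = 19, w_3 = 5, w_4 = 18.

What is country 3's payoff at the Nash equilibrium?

∂u_i/∂g_i = α_i − 1, so country i contributes w_i if α_i > 1, else 0.
α_i > 1 for i ∈ {4}; NE contributions (0, 0, 0, 18), G = 18.
u_3 = (5 − 0) + 0.77·18 = 18.86.

18.86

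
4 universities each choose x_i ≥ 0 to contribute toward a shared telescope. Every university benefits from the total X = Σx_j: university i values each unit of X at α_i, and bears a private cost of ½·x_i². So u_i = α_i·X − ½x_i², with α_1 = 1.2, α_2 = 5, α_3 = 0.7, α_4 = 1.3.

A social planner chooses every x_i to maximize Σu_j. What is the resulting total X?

Planner FOC: ∂(Σu_j)/∂x_i = (Σα_j) − x_i = 0, so x_i^SO = Σα_j = 8.2 for every i; X^SO = 32.8.

32.8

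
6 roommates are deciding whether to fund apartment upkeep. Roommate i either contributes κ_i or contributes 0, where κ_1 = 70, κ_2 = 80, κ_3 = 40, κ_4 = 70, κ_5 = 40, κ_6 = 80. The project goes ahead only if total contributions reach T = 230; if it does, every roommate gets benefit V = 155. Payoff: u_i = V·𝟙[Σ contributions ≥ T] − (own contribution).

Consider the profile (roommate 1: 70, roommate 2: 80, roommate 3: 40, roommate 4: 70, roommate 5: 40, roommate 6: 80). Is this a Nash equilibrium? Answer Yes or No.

No

Total = 380 ≥ 230: provided.
Roommate 1 (pledges 70, payoff 85): dropping to 0 → total 310, payoff 155. Profitable deviation.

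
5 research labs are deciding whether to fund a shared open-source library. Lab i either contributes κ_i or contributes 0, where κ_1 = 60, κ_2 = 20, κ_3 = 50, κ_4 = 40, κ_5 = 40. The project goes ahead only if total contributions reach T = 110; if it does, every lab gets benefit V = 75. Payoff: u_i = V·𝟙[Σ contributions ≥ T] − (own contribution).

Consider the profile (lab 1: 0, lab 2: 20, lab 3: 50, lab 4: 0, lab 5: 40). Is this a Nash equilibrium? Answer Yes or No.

Total = 110 ≥ 110: provided.
Lab 1 (pledges 0, payoff 75): pledging 60 → total 170, payoff 15. No gain.
Lab 2 (pledges 20, payoff 55): dropping to 0 → total 90, payoff 0. No gain.
Lab 3 (pledges 50, payoff 25): dropping to 0 → total 60, payoff 0. No gain.
Lab 4 (pledges 0, payoff 75): pledging 40 → total 150, payoff 35. No gain.
Lab 5 (pledges 40, payoff 35): dropping to 0 → total 70, payoff 0. No gain.

Yes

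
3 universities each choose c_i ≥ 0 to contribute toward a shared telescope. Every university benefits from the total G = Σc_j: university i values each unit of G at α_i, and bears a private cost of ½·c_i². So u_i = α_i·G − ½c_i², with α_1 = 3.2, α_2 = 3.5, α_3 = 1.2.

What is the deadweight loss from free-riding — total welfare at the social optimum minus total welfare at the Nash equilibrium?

University i's FOC: ∂u_i/∂c_i = α_i − c_i = 0, so c_i* = α_i.
NE contributions = (3.2, 3.5, 1.2); G = 7.9.
W^NE = (Σα)·G − ½Σα_i² = 7.9² − ½·23.93 = 50.445.
Planner sets c_i = Σα_j = 7.9 for every i, so G^SO = 3·7.9 = 23.7.
W^SO = (Σα)·G^SO − ½·3·(Σα)² = (3/2)·7.9² = 93.615.
Deadweight loss = W^SO − W^NE = 43.17.

43.17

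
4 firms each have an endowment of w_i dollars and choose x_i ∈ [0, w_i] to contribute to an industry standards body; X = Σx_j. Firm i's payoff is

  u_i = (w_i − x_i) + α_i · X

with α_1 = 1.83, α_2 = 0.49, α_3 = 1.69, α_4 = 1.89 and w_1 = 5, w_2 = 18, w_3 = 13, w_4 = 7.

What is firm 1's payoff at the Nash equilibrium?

45.75

∂u_i/∂x_i = α_i − 1, so firm i contributes w_i if α_i > 1, else 0.
α_i > 1 for i ∈ {1, 3, 4}; NE contributions (5, 0, 13, 7), X = 25.
u_1 = (5 − 5) + 1.83·25 = 45.75.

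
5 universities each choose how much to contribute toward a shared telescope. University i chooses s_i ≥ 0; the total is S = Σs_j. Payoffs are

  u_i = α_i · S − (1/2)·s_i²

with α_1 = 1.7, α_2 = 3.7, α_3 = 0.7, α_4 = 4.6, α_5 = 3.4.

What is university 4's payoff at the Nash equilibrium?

54.28

University i's FOC: ∂u_i/∂s_i = α_i − s_i = 0, so s_i* = α_i.
NE contributions = (1.7, 3.7, 0.7, 4.6, 3.4); S = 14.1.
u_4 = α_4·S − ½·(s_4)² = 4.6·14.1 − ½·4.6² = 54.28.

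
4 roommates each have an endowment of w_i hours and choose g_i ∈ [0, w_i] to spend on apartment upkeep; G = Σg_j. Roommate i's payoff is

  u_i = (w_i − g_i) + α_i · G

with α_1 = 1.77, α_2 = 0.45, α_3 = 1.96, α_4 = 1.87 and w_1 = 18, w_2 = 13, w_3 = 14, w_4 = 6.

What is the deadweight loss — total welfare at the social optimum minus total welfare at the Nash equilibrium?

65.65

∂u_i/∂g_i = α_i − 1, so roommate i contributes w_i if α_i > 1, else 0.
α_i > 1 for i ∈ {1, 3, 4}; NE contributions (18, 0, 14, 6), G = 38.
W^NE = Σw_i − G^NE + (Σα_i)·G^NE = 51 + 5.05·38 = 242.9.
Planner: ∂(Σu_j)/∂g_i = Σα_j − 1 = 5.05 > 0, so everyone contributes w_i; G^SO = 51, W^SO = 51 + 5.05·51 = 308.55.
Deadweight loss = 65.65.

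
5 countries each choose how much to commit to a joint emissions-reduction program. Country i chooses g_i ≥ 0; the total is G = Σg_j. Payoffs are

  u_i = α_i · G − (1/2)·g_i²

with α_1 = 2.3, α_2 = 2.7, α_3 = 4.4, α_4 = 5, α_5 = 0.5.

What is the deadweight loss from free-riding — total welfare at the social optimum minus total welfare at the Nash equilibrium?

361.61

Country i's FOC: ∂u_i/∂g_i = α_i − g_i = 0, so g_i* = α_i.
NE contributions = (2.3, 2.7, 4.4, 5, 0.5); G = 14.9.
W^NE = (Σα)·G − ½Σα_i² = 14.9² − ½·57.19 = 193.415.
Planner sets g_i = Σα_j = 14.9 for every i, so G^SO = 5·14.9 = 74.5.
W^SO = (Σα)·G^SO − ½·5·(Σα)² = (5/2)·14.9² = 555.025.
Deadweight loss = W^SO − W^NE = 361.61.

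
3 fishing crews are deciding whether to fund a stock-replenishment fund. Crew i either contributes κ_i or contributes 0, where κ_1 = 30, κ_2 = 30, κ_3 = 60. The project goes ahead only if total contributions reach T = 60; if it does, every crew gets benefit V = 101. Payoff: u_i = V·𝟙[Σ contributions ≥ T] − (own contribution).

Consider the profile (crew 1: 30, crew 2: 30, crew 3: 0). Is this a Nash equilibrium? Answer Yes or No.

Yes

Total = 60 ≥ 60: provided.
Crew 1 (pledges 30, payoff 71): dropping to 0 → total 30, payoff 0. No gain.
Crew 2 (pledges 30, payoff 71): dropping to 0 → total 30, payoff 0. No gain.
Crew 3 (pledges 0, payoff 101): pledging 60 → total 120, payoff 41. No gain.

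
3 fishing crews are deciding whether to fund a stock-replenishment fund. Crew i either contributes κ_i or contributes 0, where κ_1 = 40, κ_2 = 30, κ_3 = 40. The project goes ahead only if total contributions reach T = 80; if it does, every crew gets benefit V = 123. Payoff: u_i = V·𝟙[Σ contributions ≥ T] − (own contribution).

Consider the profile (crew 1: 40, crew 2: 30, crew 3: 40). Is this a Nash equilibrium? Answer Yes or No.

No

Total = 110 ≥ 80: provided.
Crew 1 (pledges 40, payoff 83): dropping to 0 → total 70, payoff 0. No gain.
Crew 2 (pledges 30, payoff 93): dropping to 0 → total 80, payoff 123. Profitable deviation.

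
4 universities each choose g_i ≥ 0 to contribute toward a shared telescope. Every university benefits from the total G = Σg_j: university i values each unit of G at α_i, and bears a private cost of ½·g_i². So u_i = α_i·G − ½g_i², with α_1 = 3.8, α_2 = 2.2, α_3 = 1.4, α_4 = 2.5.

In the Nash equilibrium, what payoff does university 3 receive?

12.88

University i's FOC: ∂u_i/∂g_i = α_i − g_i = 0, so g_i* = α_i.
NE contributions = (3.8, 2.2, 1.4, 2.5); G = 9.9.
u_3 = α_3·G − ½·(g_3)² = 1.4·9.9 − ½·1.4² = 12.88.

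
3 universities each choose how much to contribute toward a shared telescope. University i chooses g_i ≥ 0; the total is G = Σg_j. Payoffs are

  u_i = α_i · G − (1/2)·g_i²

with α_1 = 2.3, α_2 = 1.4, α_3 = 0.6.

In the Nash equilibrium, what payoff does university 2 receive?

5.04

University i's FOC: ∂u_i/∂g_i = α_i − g_i = 0, so g_i* = α_i.
NE contributions = (2.3, 1.4, 0.6); G = 4.3.
u_2 = α_2·G − ½·(g_2)² = 1.4·4.3 − ½·1.4² = 5.04.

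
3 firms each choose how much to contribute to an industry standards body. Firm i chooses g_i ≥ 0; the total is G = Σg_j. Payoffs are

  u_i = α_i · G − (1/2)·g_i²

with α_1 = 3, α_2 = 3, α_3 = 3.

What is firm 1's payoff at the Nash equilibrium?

22.5

Firm i's FOC: ∂u_i/∂g_i = α_i − g_i = 0, so g_i* = α_i.
NE contributions = (3, 3, 3); G = 9.
u_1 = α_1·G − ½·(g_1)² = 3·9 − ½·3² = 22.5.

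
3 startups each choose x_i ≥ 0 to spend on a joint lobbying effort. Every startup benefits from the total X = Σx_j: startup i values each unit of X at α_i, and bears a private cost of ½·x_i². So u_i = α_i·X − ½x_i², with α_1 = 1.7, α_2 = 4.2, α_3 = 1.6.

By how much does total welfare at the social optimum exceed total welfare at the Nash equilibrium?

Startup i's FOC: ∂u_i/∂x_i = α_i − x_i = 0, so x_i* = α_i.
NE contributions = (1.7, 4.2, 1.6); X = 7.5.
W^NE = (Σα)·X − ½Σα_i² = 7.5² − ½·23.09 = 44.705.
Planner sets x_i = Σα_j = 7.5 for every i, so X^SO = 3·7.5 = 22.5.
W^SO = (Σα)·X^SO − ½·3·(Σα)² = (3/2)·7.5² = 84.375.
Deadweight loss = W^SO − W^NE = 39.67.

39.67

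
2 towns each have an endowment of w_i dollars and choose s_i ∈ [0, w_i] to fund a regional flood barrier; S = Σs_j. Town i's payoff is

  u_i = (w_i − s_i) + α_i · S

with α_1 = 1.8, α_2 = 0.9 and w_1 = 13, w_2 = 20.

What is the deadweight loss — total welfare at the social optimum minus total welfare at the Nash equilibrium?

34

∂u_i/∂s_i = α_i − 1, so town i contributes w_i if α_i > 1, else 0.
α_i > 1 for i ∈ {1}; NE contributions (13, 0), S = 13.
W^NE = Σw_i − S^NE + (Σα_i)·S^NE = 33 + 1.7·13 = 55.1.
Planner: ∂(Σu_j)/∂s_i = Σα_j − 1 = 1.7 > 0, so everyone contributes w_i; S^SO = 33, W^SO = 33 + 1.7·33 = 89.1.
Deadweight loss = 34.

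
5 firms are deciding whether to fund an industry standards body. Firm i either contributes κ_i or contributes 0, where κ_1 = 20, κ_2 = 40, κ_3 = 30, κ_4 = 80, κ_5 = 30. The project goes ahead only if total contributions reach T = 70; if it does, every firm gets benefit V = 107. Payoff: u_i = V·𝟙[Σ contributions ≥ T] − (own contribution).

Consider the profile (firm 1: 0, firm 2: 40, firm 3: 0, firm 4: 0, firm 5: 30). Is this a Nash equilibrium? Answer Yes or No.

Total = 70 ≥ 70: provided.
Firm 1 (pledges 0, payoff 107): pledging 20 → total 90, payoff 87. No gain.
Firm 2 (pledges 40, payoff 67): dropping to 0 → total 30, payoff 0. No gain.
Firm 3 (pledges 0, payoff 107): pledging 30 → total 100, payoff 77. No gain.
Firm 4 (pledges 0, payoff 107): pledging 80 → total 150, payoff 27. No gain.
Firm 5 (pledges 30, payoff 77): dropping to 0 → total 40, payoff 0. No gain.

Yes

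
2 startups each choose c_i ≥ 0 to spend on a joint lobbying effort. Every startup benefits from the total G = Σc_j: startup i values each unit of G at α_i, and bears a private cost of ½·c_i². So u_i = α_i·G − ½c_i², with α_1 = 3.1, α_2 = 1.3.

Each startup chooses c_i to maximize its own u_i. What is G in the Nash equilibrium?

Startup i's FOC: ∂u_i/∂c_i = α_i − c_i = 0, so c_i* = α_i.
NE contributions = (3.1, 1.3); G = 4.4.

4.4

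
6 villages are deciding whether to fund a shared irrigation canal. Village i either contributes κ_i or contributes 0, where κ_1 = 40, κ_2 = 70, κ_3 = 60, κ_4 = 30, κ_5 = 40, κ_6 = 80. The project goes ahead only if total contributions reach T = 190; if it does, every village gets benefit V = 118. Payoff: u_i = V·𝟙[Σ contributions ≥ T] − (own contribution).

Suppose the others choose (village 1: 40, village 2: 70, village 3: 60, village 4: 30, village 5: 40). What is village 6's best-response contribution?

Others' total = 240 ≥ 190; contributing adds cost 80 for no extra benefit.
Best response: 0.

0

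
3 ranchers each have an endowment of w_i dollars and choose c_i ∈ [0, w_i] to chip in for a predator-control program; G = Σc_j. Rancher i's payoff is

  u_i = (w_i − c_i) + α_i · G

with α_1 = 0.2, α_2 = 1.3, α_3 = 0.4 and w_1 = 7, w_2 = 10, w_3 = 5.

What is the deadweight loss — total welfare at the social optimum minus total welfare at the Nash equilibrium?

10.8

∂u_i/∂c_i = α_i − 1, so rancher i contributes w_i if α_i > 1, else 0.
α_i > 1 for i ∈ {2}; NE contributions (0, 10, 0), G = 10.
W^NE = Σw_i − G^NE + (Σα_i)·G^NE = 22 + 0.9·10 = 31.
Planner: ∂(Σu_j)/∂c_i = Σα_j − 1 = 0.9 > 0, so everyone contributes w_i; G^SO = 22, W^SO = 22 + 0.9·22 = 41.8.
Deadweight loss = 10.8.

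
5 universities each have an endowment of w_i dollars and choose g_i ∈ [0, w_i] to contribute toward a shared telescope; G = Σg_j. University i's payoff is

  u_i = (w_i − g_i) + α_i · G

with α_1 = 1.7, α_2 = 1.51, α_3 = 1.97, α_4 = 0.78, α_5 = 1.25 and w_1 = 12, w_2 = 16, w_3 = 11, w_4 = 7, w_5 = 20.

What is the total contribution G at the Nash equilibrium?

59

∂u_i/∂g_i = α_i − 1, so university i contributes w_i if α_i > 1, else 0.
α_i > 1 for i ∈ {1, 2, 3, 5}; NE contributions (12, 16, 11, 0, 20), G = 59.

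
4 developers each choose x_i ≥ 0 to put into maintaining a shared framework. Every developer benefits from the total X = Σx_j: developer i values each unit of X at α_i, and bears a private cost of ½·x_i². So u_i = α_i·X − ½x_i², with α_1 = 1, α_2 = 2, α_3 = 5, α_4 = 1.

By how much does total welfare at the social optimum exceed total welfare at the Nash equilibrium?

96.5

Developer i's FOC: ∂u_i/∂x_i = α_i − x_i = 0, so x_i* = α_i.
NE contributions = (1, 2, 5, 1); X = 9.
W^NE = (Σα)·X − ½Σα_i² = 9² − ½·31 = 65.5.
Planner sets x_i = Σα_j = 9 for every i, so X^SO = 4·9 = 36.
W^SO = (Σα)·X^SO − ½·4·(Σα)² = (4/2)·9² = 162.
Deadweight loss = W^SO − W^NE = 96.5.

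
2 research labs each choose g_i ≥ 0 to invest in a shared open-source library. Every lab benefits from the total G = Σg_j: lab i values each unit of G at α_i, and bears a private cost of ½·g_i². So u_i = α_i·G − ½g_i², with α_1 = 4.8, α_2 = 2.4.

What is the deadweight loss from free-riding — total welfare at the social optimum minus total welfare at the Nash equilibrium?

Lab i's FOC: ∂u_i/∂g_i = α_i − g_i = 0, so g_i* = α_i.
NE contributions = (4.8, 2.4); G = 7.2.
W^NE = (Σα)·G − ½Σα_i² = 7.2² − ½·28.8 = 37.44.
Planner sets g_i = Σα_j = 7.2 for every i, so G^SO = 2·7.2 = 14.4.
W^SO = (Σα)·G^SO − ½·2·(Σα)² = (2/2)·7.2² = 51.84.
Deadweight loss = W^SO − W^NE = 14.4.

14.4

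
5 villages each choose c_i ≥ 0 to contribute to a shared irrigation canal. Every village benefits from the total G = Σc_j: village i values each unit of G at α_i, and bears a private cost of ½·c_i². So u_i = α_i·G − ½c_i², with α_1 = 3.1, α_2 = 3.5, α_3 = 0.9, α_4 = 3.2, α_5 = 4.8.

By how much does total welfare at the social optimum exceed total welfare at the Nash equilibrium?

Village i's FOC: ∂u_i/∂c_i = α_i − c_i = 0, so c_i* = α_i.
NE contributions = (3.1, 3.5, 0.9, 3.2, 4.8); G = 15.5.
W^NE = (Σα)·G − ½Σα_i² = 15.5² − ½·55.95 = 212.275.
Planner sets c_i = Σα_j = 15.5 for every i, so G^SO = 5·15.5 = 77.5.
W^SO = (Σα)·G^SO − ½·5·(Σα)² = (5/2)·15.5² = 600.625.
Deadweight loss = W^SO − W^NE = 388.35.

388.35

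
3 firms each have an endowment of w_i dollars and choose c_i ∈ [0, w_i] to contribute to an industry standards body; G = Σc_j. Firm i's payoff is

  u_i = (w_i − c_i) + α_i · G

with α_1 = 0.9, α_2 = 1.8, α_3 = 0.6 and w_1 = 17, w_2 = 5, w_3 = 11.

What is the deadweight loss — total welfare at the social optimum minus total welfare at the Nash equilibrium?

∂u_i/∂c_i = α_i − 1, so firm i contributes w_i if α_i > 1, else 0.
α_i > 1 for i ∈ {2}; NE contributions (0, 5, 0), G = 5.
W^NE = Σw_i − G^NE + (Σα_i)·G^NE = 33 + 2.3·5 = 44.5.
Planner: ∂(Σu_j)/∂c_i = Σα_j − 1 = 2.3 > 0, so everyone contributes w_i; G^SO = 33, W^SO = 33 + 2.3·33 = 108.9.
Deadweight loss = 64.4.

64.4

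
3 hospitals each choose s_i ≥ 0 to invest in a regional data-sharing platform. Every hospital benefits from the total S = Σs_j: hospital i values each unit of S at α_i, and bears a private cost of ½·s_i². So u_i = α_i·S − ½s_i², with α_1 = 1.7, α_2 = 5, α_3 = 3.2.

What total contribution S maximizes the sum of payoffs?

29.7

Planner FOC: ∂(Σu_j)/∂s_i = (Σα_j) − s_i = 0, so s_i^SO = Σα_j = 9.9 for every i; S^SO = 29.7.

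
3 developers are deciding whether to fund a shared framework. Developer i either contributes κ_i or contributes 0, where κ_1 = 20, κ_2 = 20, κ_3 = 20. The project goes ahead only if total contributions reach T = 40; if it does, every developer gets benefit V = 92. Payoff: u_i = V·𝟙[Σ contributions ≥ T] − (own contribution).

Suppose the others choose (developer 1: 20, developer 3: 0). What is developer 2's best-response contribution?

Others' total = 20. Contributing 20 brings total to 40 ≥ 40: gain V − κ_2 = 72.
Best response: 20.

20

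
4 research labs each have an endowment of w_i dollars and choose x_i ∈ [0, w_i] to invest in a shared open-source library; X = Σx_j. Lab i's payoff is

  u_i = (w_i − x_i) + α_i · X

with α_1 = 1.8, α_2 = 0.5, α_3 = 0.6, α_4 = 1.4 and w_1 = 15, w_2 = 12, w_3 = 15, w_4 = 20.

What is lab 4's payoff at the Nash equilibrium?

∂u_i/∂x_i = α_i − 1, so lab i contributes w_i if α_i > 1, else 0.
α_i > 1 for i ∈ {1, 4}; NE contributions (15, 0, 0, 20), X = 35.
u_4 = (20 − 20) + 1.4·35 = 49.

49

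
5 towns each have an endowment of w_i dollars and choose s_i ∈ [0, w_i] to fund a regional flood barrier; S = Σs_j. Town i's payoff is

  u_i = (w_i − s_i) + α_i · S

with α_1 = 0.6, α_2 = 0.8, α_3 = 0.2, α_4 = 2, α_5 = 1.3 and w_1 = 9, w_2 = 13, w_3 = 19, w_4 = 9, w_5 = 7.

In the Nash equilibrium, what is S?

16

∂u_i/∂s_i = α_i − 1, so town i contributes w_i if α_i > 1, else 0.
α_i > 1 for i ∈ {4, 5}; NE contributions (0, 0, 0, 9, 7), S = 16.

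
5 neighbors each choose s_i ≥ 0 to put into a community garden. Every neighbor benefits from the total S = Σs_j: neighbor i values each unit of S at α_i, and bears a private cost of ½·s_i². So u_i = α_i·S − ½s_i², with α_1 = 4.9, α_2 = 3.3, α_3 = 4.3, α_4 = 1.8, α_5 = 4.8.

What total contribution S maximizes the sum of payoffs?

95.5

Planner FOC: ∂(Σu_j)/∂s_i = (Σα_j) − s_i = 0, so s_i^SO = Σα_j = 19.1 for every i; S^SO = 95.5.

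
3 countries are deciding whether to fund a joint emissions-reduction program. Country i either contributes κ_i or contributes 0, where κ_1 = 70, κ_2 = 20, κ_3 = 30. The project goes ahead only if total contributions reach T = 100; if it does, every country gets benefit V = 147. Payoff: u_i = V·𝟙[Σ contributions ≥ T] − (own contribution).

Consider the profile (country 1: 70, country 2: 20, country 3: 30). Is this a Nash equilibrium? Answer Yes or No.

No

Total = 120 ≥ 100: provided.
Country 1 (pledges 70, payoff 77): dropping to 0 → total 50, payoff 0. No gain.
Country 2 (pledges 20, payoff 127): dropping to 0 → total 100, payoff 147. Profitable deviation.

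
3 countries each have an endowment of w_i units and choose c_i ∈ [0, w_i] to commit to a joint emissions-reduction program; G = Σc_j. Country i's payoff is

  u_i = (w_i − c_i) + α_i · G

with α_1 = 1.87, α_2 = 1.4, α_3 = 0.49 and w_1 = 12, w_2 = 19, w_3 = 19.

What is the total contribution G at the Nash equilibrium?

31

∂u_i/∂c_i = α_i − 1, so country i contributes w_i if α_i > 1, else 0.
α_i > 1 for i ∈ {1, 2}; NE contributions (12, 19, 0), G = 31.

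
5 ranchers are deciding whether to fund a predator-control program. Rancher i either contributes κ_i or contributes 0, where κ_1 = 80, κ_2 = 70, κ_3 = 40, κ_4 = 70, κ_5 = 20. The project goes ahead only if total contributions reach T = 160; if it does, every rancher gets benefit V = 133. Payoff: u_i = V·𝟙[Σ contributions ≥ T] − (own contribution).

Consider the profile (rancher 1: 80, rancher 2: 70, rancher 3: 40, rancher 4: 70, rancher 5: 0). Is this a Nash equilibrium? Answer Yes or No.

No

Total = 260 ≥ 160: provided.
Rancher 1 (pledges 80, payoff 53): dropping to 0 → total 180, payoff 133. Profitable deviation.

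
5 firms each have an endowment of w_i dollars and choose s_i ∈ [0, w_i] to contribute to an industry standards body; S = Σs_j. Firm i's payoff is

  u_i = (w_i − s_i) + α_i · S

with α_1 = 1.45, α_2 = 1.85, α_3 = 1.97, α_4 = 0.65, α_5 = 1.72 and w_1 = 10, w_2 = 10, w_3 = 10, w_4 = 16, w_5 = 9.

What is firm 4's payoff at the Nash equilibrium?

41.35

∂u_i/∂s_i = α_i − 1, so firm i contributes w_i if α_i > 1, else 0.
α_i > 1 for i ∈ {1, 2, 3, 5}; NE contributions (10, 10, 10, 0, 9), S = 39.
u_4 = (16 − 0) + 0.65·39 = 41.35.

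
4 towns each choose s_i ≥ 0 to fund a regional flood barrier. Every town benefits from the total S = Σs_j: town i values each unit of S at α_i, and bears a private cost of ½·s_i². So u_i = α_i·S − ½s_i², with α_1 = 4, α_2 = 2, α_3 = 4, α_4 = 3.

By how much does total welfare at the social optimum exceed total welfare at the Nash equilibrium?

191.5

Town i's FOC: ∂u_i/∂s_i = α_i − s_i = 0, so s_i* = α_i.
NE contributions = (4, 2, 4, 3); S = 13.
W^NE = (Σα)·S − ½Σα_i² = 13² − ½·45 = 146.5.
Planner sets s_i = Σα_j = 13 for every i, so S^SO = 4·13 = 52.
W^SO = (Σα)·S^SO − ½·4·(Σα)² = (4/2)·13² = 338.
Deadweight loss = W^SO − W^NE = 191.5.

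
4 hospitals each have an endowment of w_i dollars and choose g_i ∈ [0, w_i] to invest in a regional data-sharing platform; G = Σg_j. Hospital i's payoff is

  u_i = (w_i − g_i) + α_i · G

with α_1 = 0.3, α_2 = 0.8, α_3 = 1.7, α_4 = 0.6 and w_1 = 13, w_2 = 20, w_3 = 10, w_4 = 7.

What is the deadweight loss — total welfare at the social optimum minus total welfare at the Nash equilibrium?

96

∂u_i/∂g_i = α_i − 1, so hospital i contributes w_i if α_i > 1, else 0.
α_i > 1 for i ∈ {3}; NE contributions (0, 0, 10, 0), G = 10.
W^NE = Σw_i − G^NE + (Σα_i)·G^NE = 50 + 2.4·10 = 74.
Planner: ∂(Σu_j)/∂g_i = Σα_j − 1 = 2.4 > 0, so everyone contributes w_i; G^SO = 50, W^SO = 50 + 2.4·50 = 170.
Deadweight loss = 96.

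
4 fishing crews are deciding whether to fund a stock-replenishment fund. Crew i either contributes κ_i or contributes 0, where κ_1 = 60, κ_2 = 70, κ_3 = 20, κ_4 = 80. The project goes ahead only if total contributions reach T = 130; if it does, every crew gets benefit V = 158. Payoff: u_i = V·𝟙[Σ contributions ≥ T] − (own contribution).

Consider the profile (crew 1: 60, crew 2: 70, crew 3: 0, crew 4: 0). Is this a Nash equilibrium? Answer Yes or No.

Total = 130 ≥ 130: provided.
Crew 1 (pledges 60, payoff 98): dropping to 0 → total 70, payoff 0. No gain.
Crew 2 (pledges 70, payoff 88): dropping to 0 → total 60, payoff 0. No gain.
Crew 3 (pledges 0, payoff 158): pledging 20 → total 150, payoff 138. No gain.
Crew 4 (pledges 0, payoff 158): pledging 80 → total 210, payoff 78. No gain.

Yes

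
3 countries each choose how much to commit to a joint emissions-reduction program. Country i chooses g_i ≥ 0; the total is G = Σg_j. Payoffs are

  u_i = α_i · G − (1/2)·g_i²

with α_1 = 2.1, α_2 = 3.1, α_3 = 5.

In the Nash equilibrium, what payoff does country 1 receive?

19.215

Country i's FOC: ∂u_i/∂g_i = α_i − g_i = 0, so g_i* = α_i.
NE contributions = (2.1, 3.1, 5); G = 10.2.
u_1 = α_1·G − ½·(g_1)² = 2.1·10.2 − ½·2.1² = 19.215.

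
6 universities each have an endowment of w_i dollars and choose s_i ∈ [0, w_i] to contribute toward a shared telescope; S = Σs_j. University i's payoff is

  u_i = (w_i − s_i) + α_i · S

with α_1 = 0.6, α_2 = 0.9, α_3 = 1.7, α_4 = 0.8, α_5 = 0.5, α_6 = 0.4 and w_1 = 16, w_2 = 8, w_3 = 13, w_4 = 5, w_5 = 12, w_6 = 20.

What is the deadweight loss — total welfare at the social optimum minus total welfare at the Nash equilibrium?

237.9

∂u_i/∂s_i = α_i − 1, so university i contributes w_i if α_i > 1, else 0.
α_i > 1 for i ∈ {3}; NE contributions (0, 0, 13, 0, 0, 0), S = 13.
W^NE = Σw_i − S^NE + (Σα_i)·S^NE = 74 + 3.9·13 = 124.7.
Planner: ∂(Σu_j)/∂s_i = Σα_j − 1 = 3.9 > 0, so everyone contributes w_i; S^SO = 74, W^SO = 74 + 3.9·74 = 362.6.
Deadweight loss = 237.9.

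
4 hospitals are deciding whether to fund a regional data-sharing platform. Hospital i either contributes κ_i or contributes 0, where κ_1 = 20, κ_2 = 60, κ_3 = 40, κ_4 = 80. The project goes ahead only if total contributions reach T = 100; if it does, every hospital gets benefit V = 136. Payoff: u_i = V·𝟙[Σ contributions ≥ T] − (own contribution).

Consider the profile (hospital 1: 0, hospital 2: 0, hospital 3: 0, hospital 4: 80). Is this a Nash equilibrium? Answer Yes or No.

Total = 80 < 100: not provided.
Hospital 1 (pledges 0, payoff 0): pledging 20 → total 100, payoff 116. Profitable deviation.

No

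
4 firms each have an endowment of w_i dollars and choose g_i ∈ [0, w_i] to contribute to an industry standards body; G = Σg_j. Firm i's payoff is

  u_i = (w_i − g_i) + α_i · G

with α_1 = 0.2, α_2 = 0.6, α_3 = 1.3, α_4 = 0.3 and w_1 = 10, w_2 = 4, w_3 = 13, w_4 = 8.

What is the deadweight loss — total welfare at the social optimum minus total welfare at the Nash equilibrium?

30.8

∂u_i/∂g_i = α_i − 1, so firm i contributes w_i if α_i > 1, else 0.
α_i > 1 for i ∈ {3}; NE contributions (0, 0, 13, 0), G = 13.
W^NE = Σw_i − G^NE + (Σα_i)·G^NE = 35 + 1.4·13 = 53.2.
Planner: ∂(Σu_j)/∂g_i = Σα_j − 1 = 1.4 > 0, so everyone contributes w_i; G^SO = 35, W^SO = 35 + 1.4·35 = 84.
Deadweight loss = 30.8.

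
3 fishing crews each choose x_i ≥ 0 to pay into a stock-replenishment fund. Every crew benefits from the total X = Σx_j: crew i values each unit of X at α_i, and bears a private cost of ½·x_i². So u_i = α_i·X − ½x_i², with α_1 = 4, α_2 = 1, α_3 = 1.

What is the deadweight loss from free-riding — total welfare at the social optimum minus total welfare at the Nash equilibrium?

Crew i's FOC: ∂u_i/∂x_i = α_i − x_i = 0, so x_i* = α_i.
NE contributions = (4, 1, 1); X = 6.
W^NE = (Σα)·X − ½Σα_i² = 6² − ½·18 = 27.
Planner sets x_i = Σα_j = 6 for every i, so X^SO = 3·6 = 18.
W^SO = (Σα)·X^SO − ½·3·(Σα)² = (3/2)·6² = 54.
Deadweight loss = W^SO − W^NE = 27.

27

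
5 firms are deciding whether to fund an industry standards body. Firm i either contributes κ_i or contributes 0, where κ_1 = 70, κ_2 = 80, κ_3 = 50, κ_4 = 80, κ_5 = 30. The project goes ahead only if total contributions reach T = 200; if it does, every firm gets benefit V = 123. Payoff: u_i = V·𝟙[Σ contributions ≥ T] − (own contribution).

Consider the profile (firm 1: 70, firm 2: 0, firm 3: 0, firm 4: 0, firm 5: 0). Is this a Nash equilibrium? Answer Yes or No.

No

Total = 70 < 200: not provided.
Firm 1 (pledges 70, payoff -70): dropping to 0 → total 0, payoff 0. Profitable deviation.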